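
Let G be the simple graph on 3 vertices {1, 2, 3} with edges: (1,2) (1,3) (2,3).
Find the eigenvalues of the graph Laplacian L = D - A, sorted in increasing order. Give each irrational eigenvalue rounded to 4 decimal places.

With the vertex order [1, 2, 3], the degrees are [2, 2, 2], giving D = diag(2, 2, 2) and L = D - A. L is symmetric positive semidefinite, so every eigenvalue is real and nonnegative. The largest eigenvalue, 3, is at most the vertex count 3.

[0, 3, 3]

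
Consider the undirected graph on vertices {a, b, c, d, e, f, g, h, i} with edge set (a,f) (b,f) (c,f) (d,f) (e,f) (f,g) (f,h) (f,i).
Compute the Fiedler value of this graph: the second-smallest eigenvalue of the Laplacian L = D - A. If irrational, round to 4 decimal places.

Each diagonal entry of L is the vertex degree and each off-diagonal entry is -1 where an edge is present, 0 otherwise; in the order [a, b, c, d, e, f, g, h, i] the diagonal is [1, 1, 1, 1, 1, 8, 1, 1, 1]. The smallest Laplacian eigenvalue is always 0. The next one, lambda_2 = 1, measures how hard the graph is to disconnect: larger values mean better connectivity. By the matrix-tree theorem the graph has (1/9) * product of the nonzero eigenvalues = 1 spanning tree.

1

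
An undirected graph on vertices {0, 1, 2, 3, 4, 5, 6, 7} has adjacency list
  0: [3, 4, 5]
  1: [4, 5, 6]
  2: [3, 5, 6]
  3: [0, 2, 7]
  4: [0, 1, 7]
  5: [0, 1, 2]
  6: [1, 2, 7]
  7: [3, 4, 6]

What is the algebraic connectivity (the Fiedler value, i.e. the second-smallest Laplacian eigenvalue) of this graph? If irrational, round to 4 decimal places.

Each diagonal entry of L is the vertex degree and each off-diagonal entry is -1 where an edge is present, 0 otherwise; in the order [0, 1, 2, 3, 4, 5, 6, 7] the diagonal is [3, 3, 3, 3, 3, 3, 3, 3]. The sorted Laplacian eigenvalues are [0, 2, 2, 2, 4, 4, 4, 6]; the algebraic connectivity is the second entry, 2.

2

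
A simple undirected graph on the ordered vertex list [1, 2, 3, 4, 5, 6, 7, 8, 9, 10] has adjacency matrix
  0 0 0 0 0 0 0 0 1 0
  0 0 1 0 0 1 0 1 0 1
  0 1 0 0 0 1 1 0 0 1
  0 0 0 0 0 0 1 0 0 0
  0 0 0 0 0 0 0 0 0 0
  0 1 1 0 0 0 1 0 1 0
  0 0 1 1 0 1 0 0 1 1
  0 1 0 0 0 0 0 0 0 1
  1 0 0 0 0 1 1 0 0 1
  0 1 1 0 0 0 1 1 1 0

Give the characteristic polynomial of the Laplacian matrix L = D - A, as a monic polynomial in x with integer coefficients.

x^10 - 30x^9 + 375x^8 - 2528x^7 + 9933x^6 - 22932x^5 + 29808x^4 - 19620x^3 + 5022x^2

Reading degrees in the order [1, 2, 3, 4, 5, 6, 7, 8, 9, 10] gives [1, 4, 4, 1, 0, 4, 5, 2, 4, 5]; set D = diag(1, 4, 4, 1, 0, 4, 5, 2, 4, 5) and form L = D - A. L has integer entries, so p(x) = det(xI - L) has integer coefficients. Expanding the determinant yields x^10 - 30x^9 + 375x^8 - 2528x^7 + 9933x^6 - 22932x^5 + 29808x^4 - 19620x^3 + 5022x^2. Since p(0) = det(-L) = 0, x divides p(x). The largest eigenvalue, 6.7793, is at most the vertex count 10.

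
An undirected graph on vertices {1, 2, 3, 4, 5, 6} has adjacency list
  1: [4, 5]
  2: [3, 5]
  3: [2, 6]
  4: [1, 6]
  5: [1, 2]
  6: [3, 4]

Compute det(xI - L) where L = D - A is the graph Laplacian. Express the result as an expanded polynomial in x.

x^6 - 12x^5 + 54x^4 - 112x^3 + 105x^2 - 36x

With the vertex order [1, 2, 3, 4, 5, 6], the degrees are [2, 2, 2, 2, 2, 2], giving D = diag(2, 2, 2, 2, 2, 2) and L = D - A. Computing det(xI - L) by cofactor expansion (or equivalently via sum-over-permutations) gives x^6 - 12x^5 + 54x^4 - 112x^3 + 105x^2 - 36x. The constant term is 0 because L is singular (the all-ones vector lies in its kernel). There is one zero in the spectrum, matching the 1 component.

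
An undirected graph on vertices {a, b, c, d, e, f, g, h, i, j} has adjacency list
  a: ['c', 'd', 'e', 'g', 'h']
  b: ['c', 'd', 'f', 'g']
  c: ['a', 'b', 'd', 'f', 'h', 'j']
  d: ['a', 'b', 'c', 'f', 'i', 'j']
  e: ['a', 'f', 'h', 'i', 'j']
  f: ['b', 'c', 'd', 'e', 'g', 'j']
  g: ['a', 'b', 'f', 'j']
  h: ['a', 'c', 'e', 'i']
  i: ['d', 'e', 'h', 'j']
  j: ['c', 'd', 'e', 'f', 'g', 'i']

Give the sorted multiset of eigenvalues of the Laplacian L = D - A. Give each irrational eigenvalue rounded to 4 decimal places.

[0, 2.4348, 3.9057, 4.2162, 5, 5.3367, 5.8108, 7.2041, 7.5854, 8.5064]

Each diagonal entry of L is the vertex degree and each off-diagonal entry is -1 where an edge is present, 0 otherwise; in the order [a, b, c, d, e, f, g, h, i, j] the diagonal is [5, 4, 6, 6, 5, 6, 4, 4, 4, 6]. Diagonalising L (or applying a numerical eigensolver to the 10x10 matrix) gives the spectrum above. The single zero eigenvalue shows the graph is connected. The largest eigenvalue, 8.5064, is at most the vertex count 10.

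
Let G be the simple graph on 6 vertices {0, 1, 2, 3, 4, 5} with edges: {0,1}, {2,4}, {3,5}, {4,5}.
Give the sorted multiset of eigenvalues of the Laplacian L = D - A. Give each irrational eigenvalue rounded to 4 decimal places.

[0, 0, 0.5858, 2, 2, 3.4142]

Each diagonal entry of L is the vertex degree and each off-diagonal entry is -1 where an edge is present, 0 otherwise; in the order [0, 1, 2, 3, 4, 5] the diagonal is [1, 1, 1, 1, 2, 2]. Diagonalising L (or applying a numerical eigensolver to the 6x6 matrix) gives the spectrum above. The 2 zero eigenvalues correspond to the 2 connected components. The eigenvalues sum to 8, which equals trace(L) = 2|E|. The largest eigenvalue, 3.4142, is at most the vertex count 6.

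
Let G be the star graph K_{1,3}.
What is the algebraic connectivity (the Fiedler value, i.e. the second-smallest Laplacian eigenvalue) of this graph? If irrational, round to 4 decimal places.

The graph has 4 vertices and degree multiset [3, 1, 1, 1]; D is the diagonal matrix of degrees and L = D - A. The smallest Laplacian eigenvalue is always 0. The next one, lambda_2 = 1, measures how hard the graph is to disconnect: larger values mean better connectivity. There is one zero in the spectrum, matching the 1 component.

1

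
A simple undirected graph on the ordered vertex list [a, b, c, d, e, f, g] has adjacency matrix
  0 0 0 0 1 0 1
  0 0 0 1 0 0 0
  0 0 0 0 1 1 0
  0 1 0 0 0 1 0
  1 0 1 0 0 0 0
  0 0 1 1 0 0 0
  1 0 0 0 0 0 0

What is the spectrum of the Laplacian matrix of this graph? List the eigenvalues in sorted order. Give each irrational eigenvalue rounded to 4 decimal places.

[0, 0.1981, 0.7530, 1.5550, 2.4450, 3.2470, 3.8019]

Reading degrees in the order [a, b, c, d, e, f, g] gives [2, 1, 2, 2, 2, 2, 1]; set D = diag(2, 1, 2, 2, 2, 2, 1) and form L = D - A. L is symmetric positive semidefinite, so every eigenvalue is real and nonnegative. The single zero eigenvalue shows the graph is connected. There is one zero in the spectrum, matching the 1 component. By the matrix-tree theorem the graph has (1/7) * product of the nonzero eigenvalues = 1 spanning tree.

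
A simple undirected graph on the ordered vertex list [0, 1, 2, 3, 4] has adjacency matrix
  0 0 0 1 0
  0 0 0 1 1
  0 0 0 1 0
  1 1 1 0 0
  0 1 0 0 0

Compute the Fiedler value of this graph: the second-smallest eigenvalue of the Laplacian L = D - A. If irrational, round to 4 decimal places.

0.5188

Reading degrees in the order [0, 1, 2, 3, 4] gives [1, 2, 1, 3, 1]; set D = diag(1, 2, 1, 3, 1) and form L = D - A. The sorted Laplacian eigenvalues are [0, 0.5188, 1, 2.3111, 4.1701]; the algebraic connectivity is the second entry, 0.5188.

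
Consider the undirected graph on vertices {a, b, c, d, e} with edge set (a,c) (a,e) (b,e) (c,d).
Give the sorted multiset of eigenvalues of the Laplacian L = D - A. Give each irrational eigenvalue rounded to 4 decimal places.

Each diagonal entry of L is the vertex degree and each off-diagonal entry is -1 where an edge is present, 0 otherwise; in the order [a, b, c, d, e] the diagonal is [2, 1, 2, 1, 2]. The multiplicity of 0 as a Laplacian eigenvalue equals the number of connected components. The eigenvalues sum to 8, which equals trace(L) = 2|E|. There is one zero in the spectrum, matching the 1 component.

[0, 0.3820, 1.3820, 2.6180, 3.6180]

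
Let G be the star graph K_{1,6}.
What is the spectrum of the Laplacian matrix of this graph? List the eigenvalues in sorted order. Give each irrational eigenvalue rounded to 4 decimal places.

[0, 1, 1, 1, 1, 1, 7]

The graph has 7 vertices and degree multiset [6, 1, 1, 1, 1, 1, 1]; D is the diagonal matrix of degrees and L = D - A. Since every row of L sums to 0, the all-ones vector is in the kernel and 0 is an eigenvalue. By the matrix-tree theorem the graph has (1/7) * product of the nonzero eigenvalues = 1 spanning tree.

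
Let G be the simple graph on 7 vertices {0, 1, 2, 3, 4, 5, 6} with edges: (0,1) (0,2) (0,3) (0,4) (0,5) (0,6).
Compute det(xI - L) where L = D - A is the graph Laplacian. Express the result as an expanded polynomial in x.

x^7 - 12x^6 + 45x^5 - 80x^4 + 75x^3 - 36x^2 + 7x

Each diagonal entry of L is the vertex degree and each off-diagonal entry is -1 where an edge is present, 0 otherwise; in the order [0, 1, 2, 3, 4, 5, 6] the diagonal is [6, 1, 1, 1, 1, 1, 1]. L has integer entries, so p(x) = det(xI - L) has integer coefficients. Expanding the determinant yields x^7 - 12x^6 + 45x^5 - 80x^4 + 75x^3 - 36x^2 + 7x. Since p(0) = det(-L) = 0, x divides p(x). By the matrix-tree theorem the graph has (1/7) * product of the nonzero eigenvalues = 1 spanning tree.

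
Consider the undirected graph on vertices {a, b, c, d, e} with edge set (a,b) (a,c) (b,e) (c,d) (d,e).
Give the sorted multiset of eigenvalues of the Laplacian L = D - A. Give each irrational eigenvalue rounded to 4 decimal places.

[0, 1.3820, 1.3820, 3.6180, 3.6180]

With the vertex order [a, b, c, d, e], the degrees are [2, 2, 2, 2, 2], giving D = diag(2, 2, 2, 2, 2) and L = D - A. Since every row of L sums to 0, the all-ones vector is in the kernel and 0 is an eigenvalue. The eigenvalues sum to 10, which equals trace(L) = 2|E|. By the matrix-tree theorem the graph has (1/5) * product of the nonzero eigenvalues = 5 spanning trees.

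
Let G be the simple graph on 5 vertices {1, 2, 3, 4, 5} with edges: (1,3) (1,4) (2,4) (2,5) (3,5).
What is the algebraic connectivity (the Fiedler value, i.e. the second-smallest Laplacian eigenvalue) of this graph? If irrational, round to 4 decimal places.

1.3820

With the vertex order [1, 2, 3, 4, 5], the degrees are [2, 2, 2, 2, 2], giving D = diag(2, 2, 2, 2, 2) and L = D - A. The smallest Laplacian eigenvalue is always 0. The next one, lambda_2 = 1.3820, measures how hard the graph is to disconnect: larger values mean better connectivity. The eigenvalues sum to 10, which equals trace(L) = 2|E|.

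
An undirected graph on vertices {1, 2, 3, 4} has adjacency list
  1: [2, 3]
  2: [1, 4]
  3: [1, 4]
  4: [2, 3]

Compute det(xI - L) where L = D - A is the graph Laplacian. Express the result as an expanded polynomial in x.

Reading degrees in the order [1, 2, 3, 4] gives [2, 2, 2, 2]; set D = diag(2, 2, 2, 2) and form L = D - A. L has integer entries, so p(x) = det(xI - L) has integer coefficients. Expanding the determinant yields x^4 - 8x^3 + 20x^2 - 16x. The coefficient of x^3 equals -trace(L) = -8, matching the sum of degrees. By the matrix-tree theorem the graph has (1/4) * product of the nonzero eigenvalues = 4 spanning trees. The largest eigenvalue, 4, is at most the vertex count 4.

x^4 - 8x^3 + 20x^2 - 16x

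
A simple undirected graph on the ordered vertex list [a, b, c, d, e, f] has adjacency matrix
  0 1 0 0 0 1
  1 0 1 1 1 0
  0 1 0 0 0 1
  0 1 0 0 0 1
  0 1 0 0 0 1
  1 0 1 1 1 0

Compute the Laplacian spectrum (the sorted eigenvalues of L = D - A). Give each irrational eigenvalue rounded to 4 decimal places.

With the vertex order [a, b, c, d, e, f], the degrees are [2, 4, 2, 2, 2, 4], giving D = diag(2, 4, 2, 2, 2, 4) and L = D - A. The multiplicity of 0 as a Laplacian eigenvalue equals the number of connected components. By the matrix-tree theorem the graph has (1/6) * product of the nonzero eigenvalues = 32 spanning trees. The eigenvalues sum to 16, which equals trace(L) = 2|E|.

[0, 2, 2, 2, 4, 6]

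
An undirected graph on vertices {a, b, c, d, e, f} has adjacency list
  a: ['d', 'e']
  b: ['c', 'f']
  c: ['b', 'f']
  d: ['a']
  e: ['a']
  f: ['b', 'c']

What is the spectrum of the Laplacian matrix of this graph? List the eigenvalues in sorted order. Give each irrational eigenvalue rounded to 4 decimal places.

[0, 0, 1, 3, 3, 3]

With the vertex order [a, b, c, d, e, f], the degrees are [2, 2, 2, 1, 1, 2], giving D = diag(2, 2, 2, 1, 1, 2) and L = D - A. L is symmetric positive semidefinite, so every eigenvalue is real and nonnegative. The 2 zero eigenvalues correspond to the 2 connected components. There are 2 zeros in the spectrum, matching the 2 components.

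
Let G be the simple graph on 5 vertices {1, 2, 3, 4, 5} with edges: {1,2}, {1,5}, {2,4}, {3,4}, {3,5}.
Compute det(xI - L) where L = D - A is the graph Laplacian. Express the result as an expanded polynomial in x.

With the vertex order [1, 2, 3, 4, 5], the degrees are [2, 2, 2, 2, 2], giving D = diag(2, 2, 2, 2, 2) and L = D - A. Computing det(xI - L) by cofactor expansion (or equivalently via sum-over-permutations) gives x^5 - 10x^4 + 35x^3 - 50x^2 + 25x. Since p(0) = det(-L) = 0, x divides p(x). The eigenvalues sum to 10, which equals trace(L) = 2|E|.

x^5 - 10x^4 + 35x^3 - 50x^2 + 25x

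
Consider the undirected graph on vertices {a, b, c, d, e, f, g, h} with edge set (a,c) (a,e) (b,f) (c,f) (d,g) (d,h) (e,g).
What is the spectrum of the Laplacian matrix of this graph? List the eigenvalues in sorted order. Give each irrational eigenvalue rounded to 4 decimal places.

Each diagonal entry of L is the vertex degree and each off-diagonal entry is -1 where an edge is present, 0 otherwise; in the order [a, b, c, d, e, f, g, h] the diagonal is [2, 1, 2, 2, 2, 2, 2, 1]. L is symmetric positive semidefinite, so every eigenvalue is real and nonnegative. The eigenvalues sum to 14, which equals trace(L) = 2|E|. There is one zero in the spectrum, matching the 1 component.

[0, 0.1522, 0.5858, 1.2346, 2, 2.7654, 3.4142, 3.8478]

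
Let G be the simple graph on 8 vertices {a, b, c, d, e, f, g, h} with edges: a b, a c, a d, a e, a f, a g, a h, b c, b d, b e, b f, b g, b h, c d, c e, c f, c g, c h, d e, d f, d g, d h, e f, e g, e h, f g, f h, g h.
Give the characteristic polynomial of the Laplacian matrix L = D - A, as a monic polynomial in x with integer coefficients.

With the vertex order [a, b, c, d, e, f, g, h], the degrees are [7, 7, 7, 7, 7, 7, 7, 7], giving D = diag(7, 7, 7, 7, 7, 7, 7, 7) and L = D - A. L has integer entries, so p(x) = det(xI - L) has integer coefficients. Expanding the determinant yields x^8 - 56x^7 + 1344x^6 - 17920x^5 + 143360x^4 - 688128x^3 + 1835008x^2 - 2097152x. The constant term is 0 because L is singular (the all-ones vector lies in its kernel). There is one zero in the spectrum, matching the 1 component.

x^8 - 56x^7 + 1344x^6 - 17920x^5 + 143360x^4 - 688128x^3 + 1835008x^2 - 2097152x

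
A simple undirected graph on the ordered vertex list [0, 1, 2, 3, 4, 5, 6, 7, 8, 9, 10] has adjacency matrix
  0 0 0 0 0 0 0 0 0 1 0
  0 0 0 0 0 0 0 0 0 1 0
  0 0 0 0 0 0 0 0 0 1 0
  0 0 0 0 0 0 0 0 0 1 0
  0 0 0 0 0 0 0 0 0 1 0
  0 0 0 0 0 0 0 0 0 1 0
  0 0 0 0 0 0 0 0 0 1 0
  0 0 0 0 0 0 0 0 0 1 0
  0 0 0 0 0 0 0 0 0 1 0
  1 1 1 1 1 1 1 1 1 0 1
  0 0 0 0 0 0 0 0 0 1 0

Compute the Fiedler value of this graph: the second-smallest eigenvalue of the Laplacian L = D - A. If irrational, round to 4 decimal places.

Reading degrees in the order [0, 1, 2, 3, 4, 5, 6, 7, 8, 9, 10] gives [1, 1, 1, 1, 1, 1, 1, 1, 1, 10, 1]; set D = diag(1, 1, 1, 1, 1, 1, 1, 1, 1, 10, 1) and form L = D - A. Computing the eigenvalues of L and sorting gives [0, 1, 1, 1, 1, 1, 1, 1, 1, 1, 11]. The Fiedler value lambda_2 = 1 is strictly positive, so the graph is connected. The largest eigenvalue, 11, is at most the vertex count 11. By the matrix-tree theorem the graph has (1/11) * product of the nonzero eigenvalues = 1 spanning tree.

1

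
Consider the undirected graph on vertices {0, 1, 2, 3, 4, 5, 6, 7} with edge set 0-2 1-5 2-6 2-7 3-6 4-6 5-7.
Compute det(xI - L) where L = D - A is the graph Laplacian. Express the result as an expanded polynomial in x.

x^8 - 14x^7 + 76x^6 - 204x^5 + 287x^4 - 208x^3 + 70x^2 - 8x

With the vertex order [0, 1, 2, 3, 4, 5, 6, 7], the degrees are [1, 1, 3, 1, 1, 2, 3, 2], giving D = diag(1, 1, 3, 1, 1, 2, 3, 2) and L = D - A. L has integer entries, so p(x) = det(xI - L) has integer coefficients. Expanding the determinant yields x^8 - 14x^7 + 76x^6 - 204x^5 + 287x^4 - 208x^3 + 70x^2 - 8x. The coefficient of x^7 equals -trace(L) = -14, matching the sum of degrees. The eigenvalues sum to 14, which equals trace(L) = 2|E|. There is one zero in the spectrum, matching the 1 component.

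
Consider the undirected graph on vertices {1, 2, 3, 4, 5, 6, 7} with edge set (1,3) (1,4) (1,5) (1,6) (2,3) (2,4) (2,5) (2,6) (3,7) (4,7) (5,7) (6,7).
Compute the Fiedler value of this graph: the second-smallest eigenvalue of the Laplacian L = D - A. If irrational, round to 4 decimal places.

With the vertex order [1, 2, 3, 4, 5, 6, 7], the degrees are [4, 4, 3, 3, 3, 3, 4], giving D = diag(4, 4, 3, 3, 3, 3, 4) and L = D - A. The sorted Laplacian eigenvalues are [0, 3, 3, 3, 4, 4, 7]; the algebraic connectivity is the second entry, 3. The largest eigenvalue, 7, is at most the vertex count 7. There is one zero in the spectrum, matching the 1 component.

3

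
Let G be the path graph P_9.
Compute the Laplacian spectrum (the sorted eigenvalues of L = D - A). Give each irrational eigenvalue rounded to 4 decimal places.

[0, 0.1206, 0.4679, 1, 1.6527, 2.3473, 3, 3.5321, 3.8794]

The graph has 9 vertices and degree multiset [2, 2, 2, 2, 2, 2, 2, 1, 1]; D is the diagonal matrix of degrees and L = D - A. Since every row of L sums to 0, the all-ones vector is in the kernel and 0 is an eigenvalue. The single zero eigenvalue shows the graph is connected. The largest eigenvalue, 3.8794, is at most the vertex count 9.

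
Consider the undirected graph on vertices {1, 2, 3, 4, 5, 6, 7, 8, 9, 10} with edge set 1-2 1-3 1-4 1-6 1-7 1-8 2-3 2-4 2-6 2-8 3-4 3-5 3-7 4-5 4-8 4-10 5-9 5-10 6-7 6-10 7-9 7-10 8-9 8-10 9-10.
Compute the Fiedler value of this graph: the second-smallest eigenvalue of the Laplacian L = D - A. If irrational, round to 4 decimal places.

2.7867

Reading degrees in the order [1, 2, 3, 4, 5, 6, 7, 8, 9, 10] gives [6, 5, 5, 6, 4, 4, 5, 5, 4, 6]; set D = diag(6, 5, 5, 6, 4, 4, 5, 5, 4, 6) and form L = D - A. The sorted Laplacian eigenvalues are [0, 2.7867, 3.4536, 4.0395, 4.7651, 5.7629, 6.7373, 7.1564, 7.1775, 8.1210]; the algebraic connectivity is the second entry, 2.7867.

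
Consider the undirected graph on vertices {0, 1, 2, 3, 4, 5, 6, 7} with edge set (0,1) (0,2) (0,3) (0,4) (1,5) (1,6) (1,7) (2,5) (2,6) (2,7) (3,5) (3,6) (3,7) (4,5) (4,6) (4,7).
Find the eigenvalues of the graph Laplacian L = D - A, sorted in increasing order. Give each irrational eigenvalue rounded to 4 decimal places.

[0, 4, 4, 4, 4, 4, 4, 8]

Each diagonal entry of L is the vertex degree and each off-diagonal entry is -1 where an edge is present, 0 otherwise; in the order [0, 1, 2, 3, 4, 5, 6, 7] the diagonal is [4, 4, 4, 4, 4, 4, 4, 4]. L is symmetric positive semidefinite, so every eigenvalue is real and nonnegative. The single zero eigenvalue shows the graph is connected. The largest eigenvalue, 8, is at most the vertex count 8.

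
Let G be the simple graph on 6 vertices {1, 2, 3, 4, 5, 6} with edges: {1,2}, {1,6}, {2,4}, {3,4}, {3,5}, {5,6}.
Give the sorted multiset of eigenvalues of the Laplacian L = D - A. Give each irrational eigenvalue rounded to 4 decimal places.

Reading degrees in the order [1, 2, 3, 4, 5, 6] gives [2, 2, 2, 2, 2, 2]; set D = diag(2, 2, 2, 2, 2, 2) and form L = D - A. Diagonalising L (or applying a numerical eigensolver to the 6x6 matrix) gives the spectrum above. The largest eigenvalue, 4, is at most the vertex count 6.

[0, 1, 1, 3, 3, 4]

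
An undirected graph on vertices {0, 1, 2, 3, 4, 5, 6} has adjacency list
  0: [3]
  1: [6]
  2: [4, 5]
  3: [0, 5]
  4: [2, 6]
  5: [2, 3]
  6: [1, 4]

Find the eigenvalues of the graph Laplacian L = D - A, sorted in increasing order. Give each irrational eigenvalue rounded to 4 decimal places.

[0, 0.1981, 0.7530, 1.5550, 2.4450, 3.2470, 3.8019]

Each diagonal entry of L is the vertex degree and each off-diagonal entry is -1 where an edge is present, 0 otherwise; in the order [0, 1, 2, 3, 4, 5, 6] the diagonal is [1, 1, 2, 2, 2, 2, 2]. L is symmetric positive semidefinite, so every eigenvalue is real and nonnegative. The single zero eigenvalue shows the graph is connected.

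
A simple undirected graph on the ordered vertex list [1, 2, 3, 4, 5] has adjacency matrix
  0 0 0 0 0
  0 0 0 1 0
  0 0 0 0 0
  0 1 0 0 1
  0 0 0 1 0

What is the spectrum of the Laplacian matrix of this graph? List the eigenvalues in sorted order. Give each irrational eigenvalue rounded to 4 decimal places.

Each diagonal entry of L is the vertex degree and each off-diagonal entry is -1 where an edge is present, 0 otherwise; in the order [1, 2, 3, 4, 5] the diagonal is [0, 1, 0, 2, 1]. L is symmetric positive semidefinite, so every eigenvalue is real and nonnegative. The 3 zero eigenvalues correspond to the 3 connected components. The largest eigenvalue, 3, is at most the vertex count 5.

[0, 0, 0, 1, 3]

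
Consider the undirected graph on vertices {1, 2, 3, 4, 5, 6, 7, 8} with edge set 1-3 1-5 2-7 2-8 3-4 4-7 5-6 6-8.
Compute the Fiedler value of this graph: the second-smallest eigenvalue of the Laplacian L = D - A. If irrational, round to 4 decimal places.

With the vertex order [1, 2, 3, 4, 5, 6, 7, 8], the degrees are [2, 2, 2, 2, 2, 2, 2, 2], giving D = diag(2, 2, 2, 2, 2, 2, 2, 2) and L = D - A. The sorted Laplacian eigenvalues are [0, 0.5858, 0.5858, 2, 2, 3.4142, 3.4142, 4]; the algebraic connectivity is the second entry, 0.5858. The largest eigenvalue, 4, is at most the vertex count 8.

0.5858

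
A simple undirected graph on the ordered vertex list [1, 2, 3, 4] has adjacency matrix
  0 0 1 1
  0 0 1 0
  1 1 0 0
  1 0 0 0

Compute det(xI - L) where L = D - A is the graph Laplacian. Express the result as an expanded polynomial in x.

x^4 - 6x^3 + 10x^2 - 4x

Each diagonal entry of L is the vertex degree and each off-diagonal entry is -1 where an edge is present, 0 otherwise; in the order [1, 2, 3, 4] the diagonal is [2, 1, 2, 1]. L has integer entries, so p(x) = det(xI - L) has integer coefficients. Expanding the determinant yields x^4 - 6x^3 + 10x^2 - 4x. The constant term is 0 because L is singular (the all-ones vector lies in its kernel). There is one zero in the spectrum, matching the 1 component.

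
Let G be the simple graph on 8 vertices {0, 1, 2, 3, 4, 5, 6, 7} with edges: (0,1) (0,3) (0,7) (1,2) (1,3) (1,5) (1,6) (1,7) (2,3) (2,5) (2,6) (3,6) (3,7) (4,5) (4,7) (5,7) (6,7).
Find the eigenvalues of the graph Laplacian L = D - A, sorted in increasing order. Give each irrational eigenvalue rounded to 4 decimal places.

[0, 1.6839, 2.8538, 4.0716, 5.0673, 5.9414, 7.0449, 7.3372]

With the vertex order [0, 1, 2, 3, 4, 5, 6, 7], the degrees are [3, 6, 4, 5, 2, 4, 4, 6], giving D = diag(3, 6, 4, 5, 2, 4, 4, 6) and L = D - A. L is symmetric positive semidefinite, so every eigenvalue is real and nonnegative. The single zero eigenvalue shows the graph is connected. The eigenvalues sum to 34, which equals trace(L) = 2|E|.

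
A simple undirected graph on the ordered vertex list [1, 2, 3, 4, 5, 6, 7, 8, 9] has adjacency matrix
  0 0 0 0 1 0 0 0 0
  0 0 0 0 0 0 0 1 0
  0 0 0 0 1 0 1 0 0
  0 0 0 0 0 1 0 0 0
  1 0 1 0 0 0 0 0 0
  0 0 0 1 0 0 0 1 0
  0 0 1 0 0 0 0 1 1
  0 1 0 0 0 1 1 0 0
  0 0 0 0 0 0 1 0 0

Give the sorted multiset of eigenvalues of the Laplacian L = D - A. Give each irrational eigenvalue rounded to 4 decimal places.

[0, 0.1862, 0.4822, 0.7043, 1.4073, 2.1338, 2.8532, 3.5372, 4.6958]

Each diagonal entry of L is the vertex degree and each off-diagonal entry is -1 where an edge is present, 0 otherwise; in the order [1, 2, 3, 4, 5, 6, 7, 8, 9] the diagonal is [1, 1, 2, 1, 2, 2, 3, 3, 1]. Since every row of L sums to 0, the all-ones vector is in the kernel and 0 is an eigenvalue. The single zero eigenvalue shows the graph is connected. The largest eigenvalue, 4.6958, is at most the vertex count 9. By the matrix-tree theorem the graph has (1/9) * product of the nonzero eigenvalues = 1 spanning tree.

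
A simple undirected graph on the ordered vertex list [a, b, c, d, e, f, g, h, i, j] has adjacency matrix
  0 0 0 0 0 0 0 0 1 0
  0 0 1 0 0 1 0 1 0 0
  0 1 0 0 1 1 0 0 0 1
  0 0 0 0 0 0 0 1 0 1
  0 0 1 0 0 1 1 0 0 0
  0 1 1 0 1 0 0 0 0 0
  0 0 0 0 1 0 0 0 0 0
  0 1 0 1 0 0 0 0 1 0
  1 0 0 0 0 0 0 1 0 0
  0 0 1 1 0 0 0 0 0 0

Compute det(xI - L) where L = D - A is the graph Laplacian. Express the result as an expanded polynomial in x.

With the vertex order [a, b, c, d, e, f, g, h, i, j], the degrees are [1, 3, 4, 2, 3, 3, 1, 3, 2, 2], giving D = diag(1, 3, 4, 2, 3, 3, 1, 3, 2, 2) and L = D - A. Computing det(xI - L) by cofactor expansion (or equivalently via sum-over-permutations) gives x^10 - 24x^9 + 243x^8 - 1352x^7 + 4512x^6 - 9252x^5 + 11468x^4 - 8102x^3 + 2866x^2 - 370x. The constant term is 0 because L is singular (the all-ones vector lies in its kernel).

x^10 - 24x^9 + 243x^8 - 1352x^7 + 4512x^6 - 9252x^5 + 11468x^4 - 8102x^3 + 2866x^2 - 370x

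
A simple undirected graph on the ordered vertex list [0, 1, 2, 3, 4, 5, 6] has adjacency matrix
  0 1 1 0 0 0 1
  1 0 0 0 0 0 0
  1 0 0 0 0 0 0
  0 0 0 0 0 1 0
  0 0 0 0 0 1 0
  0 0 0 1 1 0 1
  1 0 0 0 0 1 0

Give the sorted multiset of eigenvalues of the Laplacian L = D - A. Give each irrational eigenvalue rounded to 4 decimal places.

[0, 0.2679, 1, 1, 1.5858, 3.7321, 4.4142]

Each diagonal entry of L is the vertex degree and each off-diagonal entry is -1 where an edge is present, 0 otherwise; in the order [0, 1, 2, 3, 4, 5, 6] the diagonal is [3, 1, 1, 1, 1, 3, 2]. The multiplicity of 0 as a Laplacian eigenvalue equals the number of connected components. The eigenvalues sum to 12, which equals trace(L) = 2|E|. The largest eigenvalue, 4.4142, is at most the vertex count 7.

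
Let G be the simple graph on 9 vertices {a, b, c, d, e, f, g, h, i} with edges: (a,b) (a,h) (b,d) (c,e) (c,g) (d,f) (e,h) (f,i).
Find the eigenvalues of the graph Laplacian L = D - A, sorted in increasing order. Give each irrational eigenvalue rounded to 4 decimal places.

[0, 0.1206, 0.4679, 1, 1.6527, 2.3473, 3, 3.5321, 3.8794]

With the vertex order [a, b, c, d, e, f, g, h, i], the degrees are [2, 2, 2, 2, 2, 2, 1, 2, 1], giving D = diag(2, 2, 2, 2, 2, 2, 1, 2, 1) and L = D - A. The multiplicity of 0 as a Laplacian eigenvalue equals the number of connected components. The single zero eigenvalue shows the graph is connected. By the matrix-tree theorem the graph has (1/9) * product of the nonzero eigenvalues = 1 spanning tree.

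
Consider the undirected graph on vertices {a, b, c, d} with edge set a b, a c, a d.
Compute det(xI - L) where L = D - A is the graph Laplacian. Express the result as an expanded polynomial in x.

Reading degrees in the order [a, b, c, d] gives [3, 1, 1, 1]; set D = diag(3, 1, 1, 1) and form L = D - A. L has integer entries, so p(x) = det(xI - L) has integer coefficients. Expanding the determinant yields x^4 - 6x^3 + 9x^2 - 4x. Since p(0) = det(-L) = 0, x divides p(x). The eigenvalues sum to 6, which equals trace(L) = 2|E|. The largest eigenvalue, 4, is at most the vertex count 4.

x^4 - 6x^3 + 9x^2 - 4x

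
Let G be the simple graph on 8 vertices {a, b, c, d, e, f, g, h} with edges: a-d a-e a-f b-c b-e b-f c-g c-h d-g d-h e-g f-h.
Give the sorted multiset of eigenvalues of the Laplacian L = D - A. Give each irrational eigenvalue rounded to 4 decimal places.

[0, 2, 2, 2, 4, 4, 4, 6]

Reading degrees in the order [a, b, c, d, e, f, g, h] gives [3, 3, 3, 3, 3, 3, 3, 3]; set D = diag(3, 3, 3, 3, 3, 3, 3, 3) and form L = D - A. The multiplicity of 0 as a Laplacian eigenvalue equals the number of connected components.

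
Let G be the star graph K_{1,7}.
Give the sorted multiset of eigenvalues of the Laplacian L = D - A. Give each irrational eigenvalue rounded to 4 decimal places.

The graph has 8 vertices and degree multiset [7, 1, 1, 1, 1, 1, 1, 1]; D is the diagonal matrix of degrees and L = D - A. L is symmetric positive semidefinite, so every eigenvalue is real and nonnegative. There is one zero in the spectrum, matching the 1 component.

[0, 1, 1, 1, 1, 1, 1, 8]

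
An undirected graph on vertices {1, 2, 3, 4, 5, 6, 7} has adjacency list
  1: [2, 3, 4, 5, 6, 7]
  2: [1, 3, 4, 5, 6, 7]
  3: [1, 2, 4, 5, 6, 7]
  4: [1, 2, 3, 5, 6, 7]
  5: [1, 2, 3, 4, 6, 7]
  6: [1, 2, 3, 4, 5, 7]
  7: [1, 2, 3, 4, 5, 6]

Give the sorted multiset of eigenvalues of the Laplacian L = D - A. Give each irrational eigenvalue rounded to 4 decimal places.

[0, 7, 7, 7, 7, 7, 7]

With the vertex order [1, 2, 3, 4, 5, 6, 7], the degrees are [6, 6, 6, 6, 6, 6, 6], giving D = diag(6, 6, 6, 6, 6, 6, 6) and L = D - A. Since every row of L sums to 0, the all-ones vector is in the kernel and 0 is an eigenvalue. The eigenvalues sum to 42, which equals trace(L) = 2|E|.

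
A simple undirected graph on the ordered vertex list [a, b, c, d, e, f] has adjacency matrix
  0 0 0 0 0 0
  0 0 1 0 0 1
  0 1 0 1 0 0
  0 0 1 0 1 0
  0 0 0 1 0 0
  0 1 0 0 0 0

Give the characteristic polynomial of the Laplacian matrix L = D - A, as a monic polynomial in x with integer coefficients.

x^6 - 8x^5 + 21x^4 - 20x^3 + 5x^2

Reading degrees in the order [a, b, c, d, e, f] gives [0, 2, 2, 2, 1, 1]; set D = diag(0, 2, 2, 2, 1, 1) and form L = D - A. L has integer entries, so p(x) = det(xI - L) has integer coefficients. Expanding the determinant yields x^6 - 8x^5 + 21x^4 - 20x^3 + 5x^2. Since p(0) = det(-L) = 0, x divides p(x).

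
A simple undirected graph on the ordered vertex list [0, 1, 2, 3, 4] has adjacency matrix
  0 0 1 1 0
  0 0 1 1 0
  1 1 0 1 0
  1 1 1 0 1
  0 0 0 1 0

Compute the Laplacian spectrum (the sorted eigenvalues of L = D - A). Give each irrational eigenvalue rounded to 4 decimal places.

With the vertex order [0, 1, 2, 3, 4], the degrees are [2, 2, 3, 4, 1], giving D = diag(2, 2, 3, 4, 1) and L = D - A. Diagonalising L (or applying a numerical eigensolver to the 5x5 matrix) gives the spectrum above.

[0, 1, 2, 4, 5]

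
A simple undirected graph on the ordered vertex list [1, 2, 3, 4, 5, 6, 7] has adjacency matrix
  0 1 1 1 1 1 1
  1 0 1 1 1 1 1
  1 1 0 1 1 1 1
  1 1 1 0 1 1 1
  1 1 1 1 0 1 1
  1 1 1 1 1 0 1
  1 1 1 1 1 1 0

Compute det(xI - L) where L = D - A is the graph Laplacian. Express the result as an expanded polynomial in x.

Reading degrees in the order [1, 2, 3, 4, 5, 6, 7] gives [6, 6, 6, 6, 6, 6, 6]; set D = diag(6, 6, 6, 6, 6, 6, 6) and form L = D - A. Computing det(xI - L) by cofactor expansion (or equivalently via sum-over-permutations) gives x^7 - 42x^6 + 735x^5 - 6860x^4 + 36015x^3 - 100842x^2 + 117649x. The constant term is 0 because L is singular (the all-ones vector lies in its kernel). By the matrix-tree theorem the graph has (1/7) * product of the nonzero eigenvalues = 16807 spanning trees. There is one zero in the spectrum, matching the 1 component.

x^7 - 42x^6 + 735x^5 - 6860x^4 + 36015x^3 - 100842x^2 + 117649x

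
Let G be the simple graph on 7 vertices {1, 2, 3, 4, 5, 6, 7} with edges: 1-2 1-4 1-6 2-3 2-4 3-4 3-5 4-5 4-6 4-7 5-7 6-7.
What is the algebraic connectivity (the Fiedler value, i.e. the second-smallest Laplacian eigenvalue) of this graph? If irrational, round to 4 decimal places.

Reading degrees in the order [1, 2, 3, 4, 5, 6, 7] gives [3, 3, 3, 6, 3, 3, 3]; set D = diag(3, 3, 3, 6, 3, 3, 3) and form L = D - A. Computing the eigenvalues of L and sorting gives [0, 2, 2, 4, 4, 5, 7]. The Fiedler value lambda_2 = 2 is strictly positive, so the graph is connected.

2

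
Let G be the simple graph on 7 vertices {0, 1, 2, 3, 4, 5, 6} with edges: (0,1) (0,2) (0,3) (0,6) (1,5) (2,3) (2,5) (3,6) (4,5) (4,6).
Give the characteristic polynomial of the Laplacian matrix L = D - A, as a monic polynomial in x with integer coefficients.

Each diagonal entry of L is the vertex degree and each off-diagonal entry is -1 where an edge is present, 0 otherwise; in the order [0, 1, 2, 3, 4, 5, 6] the diagonal is [4, 2, 3, 3, 2, 3, 3]. Computing det(xI - L) by cofactor expansion (or equivalently via sum-over-permutations) gives x^7 - 20x^6 + 160x^5 - 652x^4 + 1421x^3 - 1568x^2 + 686x. The coefficient of x^6 equals -trace(L) = -20, matching the sum of degrees. By the matrix-tree theorem the graph has (1/7) * product of the nonzero eigenvalues = 98 spanning trees. The eigenvalues sum to 20, which equals trace(L) = 2|E|.

x^7 - 20x^6 + 160x^5 - 652x^4 + 1421x^3 - 1568x^2 + 686x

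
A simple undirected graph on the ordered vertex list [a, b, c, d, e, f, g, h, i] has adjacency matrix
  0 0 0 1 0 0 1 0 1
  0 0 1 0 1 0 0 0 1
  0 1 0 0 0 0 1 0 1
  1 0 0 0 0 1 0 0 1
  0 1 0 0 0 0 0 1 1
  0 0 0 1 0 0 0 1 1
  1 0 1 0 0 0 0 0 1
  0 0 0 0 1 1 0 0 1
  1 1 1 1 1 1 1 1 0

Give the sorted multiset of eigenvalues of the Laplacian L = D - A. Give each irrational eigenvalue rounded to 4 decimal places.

[0, 1.5858, 1.5858, 3, 3, 4.4142, 4.4142, 5, 9]

Each diagonal entry of L is the vertex degree and each off-diagonal entry is -1 where an edge is present, 0 otherwise; in the order [a, b, c, d, e, f, g, h, i] the diagonal is [3, 3, 3, 3, 3, 3, 3, 3, 8]. L is symmetric positive semidefinite, so every eigenvalue is real and nonnegative. The largest eigenvalue, 9, is at most the vertex count 9.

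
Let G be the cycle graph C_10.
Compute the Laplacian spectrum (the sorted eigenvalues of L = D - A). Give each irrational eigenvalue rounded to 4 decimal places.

The graph has 10 vertices and degree multiset [2, 2, 2, 2, 2, 2, 2, 2, 2, 2]; D is the diagonal matrix of degrees and L = D - A. The multiplicity of 0 as a Laplacian eigenvalue equals the number of connected components. There is one zero in the spectrum, matching the 1 component.

[0, 0.3820, 0.3820, 1.3820, 1.3820, 2.6180, 2.6180, 3.6180, 3.6180, 4]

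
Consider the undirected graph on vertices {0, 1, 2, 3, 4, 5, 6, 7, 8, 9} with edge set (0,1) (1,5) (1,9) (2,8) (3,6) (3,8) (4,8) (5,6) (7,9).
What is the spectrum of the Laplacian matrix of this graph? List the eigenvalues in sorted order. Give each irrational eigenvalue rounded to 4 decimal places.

[0, 0.1172, 0.5188, 0.7586, 1, 1.6674, 2.3111, 3.0846, 4.1701, 4.3721]

Each diagonal entry of L is the vertex degree and each off-diagonal entry is -1 where an edge is present, 0 otherwise; in the order [0, 1, 2, 3, 4, 5, 6, 7, 8, 9] the diagonal is [1, 3, 1, 2, 1, 2, 2, 1, 3, 2]. Diagonalising L (or applying a numerical eigensolver to the 10x10 matrix) gives the spectrum above. The eigenvalues sum to 18, which equals trace(L) = 2|E|. There is one zero in the spectrum, matching the 1 component.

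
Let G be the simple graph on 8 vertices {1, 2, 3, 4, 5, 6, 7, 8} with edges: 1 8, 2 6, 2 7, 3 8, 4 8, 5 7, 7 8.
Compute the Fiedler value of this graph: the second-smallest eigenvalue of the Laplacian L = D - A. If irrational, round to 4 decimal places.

With the vertex order [1, 2, 3, 4, 5, 6, 7, 8], the degrees are [1, 2, 1, 1, 1, 1, 3, 4], giving D = diag(1, 2, 1, 1, 1, 1, 3, 4) and L = D - A. Computing the eigenvalues of L and sorting gives [0, 0.2888, 0.6742, 1, 1, 2.1694, 3.5857, 5.2819]. The Fiedler value lambda_2 = 0.2888 is strictly positive, so the graph is connected.

0.2888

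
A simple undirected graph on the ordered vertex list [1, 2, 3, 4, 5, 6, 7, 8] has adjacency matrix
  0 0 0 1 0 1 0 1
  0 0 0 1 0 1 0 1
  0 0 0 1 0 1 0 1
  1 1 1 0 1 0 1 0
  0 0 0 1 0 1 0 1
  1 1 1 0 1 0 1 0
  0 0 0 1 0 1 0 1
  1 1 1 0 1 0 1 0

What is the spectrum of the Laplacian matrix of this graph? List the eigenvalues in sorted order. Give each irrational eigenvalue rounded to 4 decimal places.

With the vertex order [1, 2, 3, 4, 5, 6, 7, 8], the degrees are [3, 3, 3, 5, 3, 5, 3, 5], giving D = diag(3, 3, 3, 5, 3, 5, 3, 5) and L = D - A. Since every row of L sums to 0, the all-ones vector is in the kernel and 0 is an eigenvalue. There is one zero in the spectrum, matching the 1 component.

[0, 3, 3, 3, 3, 5, 5, 8]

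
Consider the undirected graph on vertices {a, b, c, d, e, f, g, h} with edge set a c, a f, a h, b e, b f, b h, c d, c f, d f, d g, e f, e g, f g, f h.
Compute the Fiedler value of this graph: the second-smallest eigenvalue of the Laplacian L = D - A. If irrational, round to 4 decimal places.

Each diagonal entry of L is the vertex degree and each off-diagonal entry is -1 where an edge is present, 0 otherwise; in the order [a, b, c, d, e, f, g, h] the diagonal is [3, 3, 3, 3, 3, 7, 3, 3]. The sorted Laplacian eigenvalues are [0, 1.7530, 1.7530, 3.4450, 3.4450, 4.8019, 4.8019, 8]; the algebraic connectivity is the second entry, 1.7530. The eigenvalues sum to 28, which equals trace(L) = 2|E|.

1.7530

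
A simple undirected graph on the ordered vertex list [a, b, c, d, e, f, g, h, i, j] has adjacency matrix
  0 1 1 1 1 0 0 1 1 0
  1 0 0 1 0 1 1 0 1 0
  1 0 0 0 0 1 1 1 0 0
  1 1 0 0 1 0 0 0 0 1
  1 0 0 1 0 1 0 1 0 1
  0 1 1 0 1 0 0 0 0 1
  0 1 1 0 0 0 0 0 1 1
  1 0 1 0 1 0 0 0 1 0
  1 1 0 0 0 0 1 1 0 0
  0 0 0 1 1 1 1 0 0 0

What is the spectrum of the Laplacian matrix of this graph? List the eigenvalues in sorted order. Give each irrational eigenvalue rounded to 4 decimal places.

Each diagonal entry of L is the vertex degree and each off-diagonal entry is -1 where an edge is present, 0 otherwise; in the order [a, b, c, d, e, f, g, h, i, j] the diagonal is [6, 5, 4, 4, 5, 4, 4, 4, 4, 4]. Since every row of L sums to 0, the all-ones vector is in the kernel and 0 is an eigenvalue. There is one zero in the spectrum, matching the 1 component.

[0, 2.4497, 3.1154, 3.2228, 4.2063, 4.4254, 5.9022, 6.2026, 6.7130, 7.7625]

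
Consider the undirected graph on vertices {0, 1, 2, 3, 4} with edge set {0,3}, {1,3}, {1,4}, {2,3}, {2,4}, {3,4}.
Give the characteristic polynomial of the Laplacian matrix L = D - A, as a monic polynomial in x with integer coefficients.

Each diagonal entry of L is the vertex degree and each off-diagonal entry is -1 where an edge is present, 0 otherwise; in the order [0, 1, 2, 3, 4] the diagonal is [1, 2, 2, 4, 3]. L has integer entries, so p(x) = det(xI - L) has integer coefficients. Expanding the determinant yields x^5 - 12x^4 + 49x^3 - 78x^2 + 40x. The constant term is 0 because L is singular (the all-ones vector lies in its kernel). The largest eigenvalue, 5, is at most the vertex count 5. There is one zero in the spectrum, matching the 1 component.

x^5 - 12x^4 + 49x^3 - 78x^2 + 40x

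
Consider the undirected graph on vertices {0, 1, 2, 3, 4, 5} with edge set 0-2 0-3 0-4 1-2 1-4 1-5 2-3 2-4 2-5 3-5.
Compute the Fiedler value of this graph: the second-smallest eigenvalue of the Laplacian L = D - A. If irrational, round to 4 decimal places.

2.3820

Each diagonal entry of L is the vertex degree and each off-diagonal entry is -1 where an edge is present, 0 otherwise; in the order [0, 1, 2, 3, 4, 5] the diagonal is [3, 3, 5, 3, 3, 3]. The smallest Laplacian eigenvalue is always 0. The next one, lambda_2 = 2.3820, measures how hard the graph is to disconnect: larger values mean better connectivity.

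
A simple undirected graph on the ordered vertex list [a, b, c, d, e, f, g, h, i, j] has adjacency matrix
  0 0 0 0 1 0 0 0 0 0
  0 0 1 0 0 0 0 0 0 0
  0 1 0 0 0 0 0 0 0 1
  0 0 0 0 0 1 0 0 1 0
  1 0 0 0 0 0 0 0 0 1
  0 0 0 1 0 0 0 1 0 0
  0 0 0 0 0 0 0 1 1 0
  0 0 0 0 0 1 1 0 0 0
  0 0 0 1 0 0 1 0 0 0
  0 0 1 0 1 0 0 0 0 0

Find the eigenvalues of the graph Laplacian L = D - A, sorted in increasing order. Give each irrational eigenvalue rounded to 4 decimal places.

Reading degrees in the order [a, b, c, d, e, f, g, h, i, j] gives [1, 1, 2, 2, 2, 2, 2, 2, 2, 2]; set D = diag(1, 1, 2, 2, 2, 2, 2, 2, 2, 2) and form L = D - A. The multiplicity of 0 as a Laplacian eigenvalue equals the number of connected components. The 2 zero eigenvalues correspond to the 2 connected components.

[0, 0, 0.3820, 1.3820, 1.3820, 1.3820, 2.6180, 3.6180, 3.6180, 3.6180]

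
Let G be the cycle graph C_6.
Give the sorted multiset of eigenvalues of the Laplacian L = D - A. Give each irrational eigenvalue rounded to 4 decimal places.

The graph has 6 vertices and degree multiset [2, 2, 2, 2, 2, 2]; D is the diagonal matrix of degrees and L = D - A. Diagonalising L (or applying a numerical eigensolver to the 6x6 matrix) gives the spectrum above. By the matrix-tree theorem the graph has (1/6) * product of the nonzero eigenvalues = 6 spanning trees.

[0, 1, 1, 3, 3, 4]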